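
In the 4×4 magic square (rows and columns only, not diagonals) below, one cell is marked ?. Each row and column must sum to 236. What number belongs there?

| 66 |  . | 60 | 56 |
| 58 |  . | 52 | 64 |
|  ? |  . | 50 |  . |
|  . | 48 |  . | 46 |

Row 1 needs 236; the known cells sum to 182, so (1,2) = 54.
Using row 2: 58 + 52 + 64 + ? → (2,2) = 236 − 174 = 62.
Using column 2: 54 + 62 + 48 + ? → (3,2) = 236 − 164 = 72.
From column 3, 236 − (60 + 52 + 50) gives (4,3) = 74.
Column 4 needs 236; the known cells sum to 166, so (3,4) = 70.
Row 3: 72 + 50 + 70 + ? = 236, so (3,1) = 44.

44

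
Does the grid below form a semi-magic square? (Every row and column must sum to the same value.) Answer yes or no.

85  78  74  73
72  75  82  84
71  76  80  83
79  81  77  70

Row 1: 85 + 78 + 74 + 73 = 310.
Row 2: 72 + 75 + 82 + 84 = 313.
Row 3: 71 + 76 + 80 + 83 = 310.
Row 4: 79 + 81 + 77 + 70 = 307.
Column 1: 85 + 72 + 71 + 79 = 307.
Column 2: 78 + 75 + 76 + 81 = 310.
Column 3: 74 + 82 + 80 + 77 = 313.
Column 4: 73 + 84 + 83 + 70 = 310.

No — column 2 sums to 310 but row 4 sums to 307.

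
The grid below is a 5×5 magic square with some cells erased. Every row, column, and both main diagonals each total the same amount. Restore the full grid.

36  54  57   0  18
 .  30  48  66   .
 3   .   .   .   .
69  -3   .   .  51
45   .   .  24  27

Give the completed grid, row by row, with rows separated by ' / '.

Row 1 is already complete: 36 + 54 + 57 + 0 + 18 = 165, so that is the magic constant.
The remaining cell in column 1 is (2,1) = 165 − 153 = 12.
Anti-diagonal: 18 + 66 + (-3) + 45 + ? = 165, so (3,3) = 39.
Row 2 must total 165; the given cells sum to 156, so (2,5) = 9.
From column 5, 165 − (18 + 9 + 51 + 27) gives (3,5) = 60.
Using main diagonal: 36 + 30 + 39 + 27 + ? → (4,4) = 165 − 132 = 33.
From row 4, 165 − (69 + (-3) + 33 + 51) gives (4,3) = 15.
Column 3: 57 + 48 + 39 + 15 + ? = 165, so (5,3) = 6.
Column 4 needs 165; the known cells sum to 123, so (3,4) = 42.
Row 3: 3 + 39 + 42 + 60 + ? = 165, so (3,2) = 21.
Row 5 needs 165; the known cells sum to 102, so (5,2) = 63.

36 54 57 0 18 / 12 30 48 66 9 / 3 21 39 42 60 / 69 -3 15 33 51 / 45 63 6 24 27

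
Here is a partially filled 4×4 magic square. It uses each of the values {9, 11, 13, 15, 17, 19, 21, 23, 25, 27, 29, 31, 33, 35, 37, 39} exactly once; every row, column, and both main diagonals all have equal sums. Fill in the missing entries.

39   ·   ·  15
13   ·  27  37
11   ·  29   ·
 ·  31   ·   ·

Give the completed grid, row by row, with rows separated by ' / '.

39 25 17 15 / 13 19 27 37 / 11 21 29 35 / 33 31 23 9

The 16 entries sum to 384, so each line sums to 384/4 = 96.
Row 2 needs 96; the known cells sum to 77, so (2,2) = 19.
Column 1 needs 96; the known cells sum to 63, so (4,1) = 33.
From main diagonal, 96 − (39 + 19 + 29) gives (4,4) = 9.
The remaining cell in anti-diagonal is (3,2) = 96 − 75 = 21.
From row 3, 96 − (11 + 21 + 29) gives (3,4) = 35.
Row 4 must total 96; the given cells sum to 73, so (4,3) = 23.
Column 2 needs 96; the known cells sum to 71, so (1,2) = 25.
Column 3 must total 96; the given cells sum to 79, so (1,3) = 17.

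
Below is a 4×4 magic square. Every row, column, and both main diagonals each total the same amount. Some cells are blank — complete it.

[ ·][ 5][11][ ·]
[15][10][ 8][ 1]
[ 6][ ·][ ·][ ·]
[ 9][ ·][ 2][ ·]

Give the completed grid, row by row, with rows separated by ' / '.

Row 2 is already complete: 15 + 10 + 8 + 1 = 34, so that is the magic constant.
Column 1 must total 34; the given cells sum to 30, so (1,1) = 4.
From column 3, 34 − (11 + 8 + 2) gives (3,3) = 13.
Main diagonal needs 34; the known cells sum to 27, so (4,4) = 7.
Using row 1: 4 + 5 + 11 + ? → (1,4) = 34 − 20 = 14.
Row 4: 9 + 2 + 7 + ? = 34, so (4,2) = 16.
The remaining cell in column 2 is (3,2) = 34 − 31 = 3.
From column 4, 34 − (14 + 1 + 7) gives (3,4) = 12.

4 5 11 14 / 15 10 8 1 / 6 3 13 12 / 9 16 2 7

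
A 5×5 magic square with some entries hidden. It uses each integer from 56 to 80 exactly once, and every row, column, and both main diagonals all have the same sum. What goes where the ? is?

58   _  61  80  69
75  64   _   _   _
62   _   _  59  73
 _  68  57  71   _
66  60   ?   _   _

74

The entries are 56 through 80, which sum to 1700, so each line sums to 1700/5 = 340.
Row 1 needs 340; the known cells sum to 268, so (1,2) = 72.
Column 1: 58 + 75 + 62 + 66 + ? = 340, so (4,1) = 79.
Column 2 must total 340; the given cells sum to 264, so (3,2) = 76.
Row 3 needs 340; the known cells sum to 270, so (3,3) = 70.
From row 4, 340 − (79 + 68 + 57 + 71) gives (4,5) = 65.
Main diagonal must total 340; the given cells sum to 263, so (5,5) = 77.
Anti-diagonal needs 340; the known cells sum to 273, so (2,4) = 67.
Using column 4: 80 + 67 + 59 + 71 + ? → (5,4) = 340 − 277 = 63.
Using column 5: 69 + 73 + 65 + 77 + ? → (2,5) = 340 − 284 = 56.
Using row 2: 75 + 64 + 67 + 56 + ? → (2,3) = 340 − 262 = 78.
Row 5 needs 340; the known cells sum to 266, so (5,3) = 74.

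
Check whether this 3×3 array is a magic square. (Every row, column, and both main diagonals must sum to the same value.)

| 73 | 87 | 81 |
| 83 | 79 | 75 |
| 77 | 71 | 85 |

Row 1: 73 + 87 + 81 = 241.
Row 2: 83 + 79 + 75 = 237.
Row 3: 77 + 71 + 85 = 233.
Column 1: 73 + 83 + 77 = 233.
Column 2: 87 + 79 + 71 = 237.
Column 3: 81 + 75 + 85 = 241.
Main diagonal: 73 + 79 + 85 = 237.
Anti-diagonal: 81 + 79 + 77 = 237.

No — row 1 sums to 241 but row 2 sums to 237.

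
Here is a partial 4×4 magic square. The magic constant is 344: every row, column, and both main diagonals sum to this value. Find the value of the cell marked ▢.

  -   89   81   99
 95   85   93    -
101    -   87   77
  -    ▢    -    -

From row 1, 344 − (89 + 81 + 99) gives (1,1) = 75.
The remaining cell in row 2 is (2,4) = 344 − 273 = 71.
Row 3 must total 344; the given cells sum to 265, so (3,2) = 79.
Using column 1: 75 + 95 + 101 + ? → (4,1) = 344 − 271 = 73.
Column 2 must total 344; the given cells sum to 253, so (4,2) = 91.

91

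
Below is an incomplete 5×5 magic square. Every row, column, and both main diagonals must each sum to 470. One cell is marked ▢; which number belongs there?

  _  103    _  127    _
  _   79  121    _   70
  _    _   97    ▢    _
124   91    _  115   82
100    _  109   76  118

Row 4: 124 + 91 + 115 + 82 + ? = 470, so (4,3) = 58.
Using row 5: 100 + 109 + 76 + 118 + ? → (5,2) = 470 − 403 = 67.
From column 2, 470 − (103 + 79 + 91 + 67) gives (3,2) = 130.
Using column 3: 121 + 97 + 58 + 109 + ? → (1,3) = 470 − 385 = 85.
Main diagonal: 79 + 97 + 115 + 118 + ? = 470, so (1,1) = 61.
Row 1 must total 470; the given cells sum to 376, so (1,5) = 94.
Using column 5: 94 + 70 + 82 + 118 + ? → (3,5) = 470 − 364 = 106.
Anti-diagonal: 94 + 97 + 91 + 100 + ? = 470, so (2,4) = 88.
Row 2: 79 + 121 + 88 + 70 + ? = 470, so (2,1) = 112.
Column 1 needs 470; the known cells sum to 397, so (3,1) = 73.
Column 4 must total 470; the given cells sum to 406, so (3,4) = 64.

64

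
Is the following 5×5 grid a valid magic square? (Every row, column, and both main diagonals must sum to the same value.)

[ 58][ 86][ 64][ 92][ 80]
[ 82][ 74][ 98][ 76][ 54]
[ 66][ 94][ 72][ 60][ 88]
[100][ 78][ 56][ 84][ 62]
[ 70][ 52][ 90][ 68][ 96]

Row 1: 58 + 86 + 64 + 92 + 80 = 380.
Row 2: 82 + 74 + 98 + 76 + 54 = 384.
Row 3: 66 + 94 + 72 + 60 + 88 = 380.
Row 4: 100 + 78 + 56 + 84 + 62 = 380.
Row 5: 70 + 52 + 90 + 68 + 96 = 376.
Column 1: 58 + 82 + 66 + 100 + 70 = 376.
Column 2: 86 + 74 + 94 + 78 + 52 = 384.
Column 3: 64 + 98 + 72 + 56 + 90 = 380.
Column 4: 92 + 76 + 60 + 84 + 68 = 380.
Column 5: 80 + 54 + 88 + 62 + 96 = 380.
Main diagonal: 58 + 74 + 72 + 84 + 96 = 384.
Anti-diagonal: 80 + 76 + 72 + 78 + 70 = 376.

No — anti-diagonal sums to 376 but row 2 sums to 384.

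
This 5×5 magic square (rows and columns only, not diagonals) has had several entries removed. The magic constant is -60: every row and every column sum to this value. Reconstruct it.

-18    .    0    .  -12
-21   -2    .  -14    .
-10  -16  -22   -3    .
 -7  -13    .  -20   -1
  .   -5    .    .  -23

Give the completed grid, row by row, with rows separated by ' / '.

-18 -24 0 -6 -12 / -21 -2 -8 -14 -15 / -10 -16 -22 -3 -9 / -7 -13 -19 -20 -1 / -4 -5 -11 -17 -23

The remaining cell in row 3 is (3,5) = -60 − (-51) = -9.
Row 4: -7 + (-13) + (-20) + (-1) + ? = -60, so (4,3) = -19.
Column 1 needs -60; the known cells sum to -56, so (5,1) = -4.
Column 2: -2 + (-16) + (-13) + (-5) + ? = -60, so (1,2) = -24.
Column 5 must total -60; the given cells sum to -45, so (2,5) = -15.
From row 1, -60 − (-18 + (-24) + 0 + (-12)) gives (1,4) = -6.
Row 2: -21 + (-2) + (-14) + (-15) + ? = -60, so (2,3) = -8.
Column 3 must total -60; the given cells sum to -49, so (5,3) = -11.
From column 4, -60 − (-6 + (-14) + (-3) + (-20)) gives (5,4) = -17.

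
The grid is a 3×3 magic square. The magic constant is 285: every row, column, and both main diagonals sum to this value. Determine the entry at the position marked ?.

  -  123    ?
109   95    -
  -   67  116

88

The remaining cell in row 2 is (2,3) = 285 − 204 = 81.
Row 3 needs 285; the known cells sum to 183, so (3,1) = 102.
Column 1 must total 285; the given cells sum to 211, so (1,1) = 74.
Column 3: 81 + 116 + ? = 285, so (1,3) = 88.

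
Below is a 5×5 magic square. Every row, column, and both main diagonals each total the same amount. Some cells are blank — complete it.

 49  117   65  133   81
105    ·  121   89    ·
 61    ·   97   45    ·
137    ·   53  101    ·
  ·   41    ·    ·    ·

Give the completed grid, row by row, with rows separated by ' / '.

49 117 65 133 81 / 105 73 121 89 57 / 61 129 97 45 113 / 137 85 53 101 69 / 93 41 109 77 125

Row 1 is already complete: 49 + 117 + 65 + 133 + 81 = 445, so that is the magic constant.
The remaining cell in column 1 is (5,1) = 445 − 352 = 93.
Column 3 needs 445; the known cells sum to 336, so (5,3) = 109.
Column 4: 133 + 89 + 45 + 101 + ? = 445, so (5,4) = 77.
Anti-diagonal needs 445; the known cells sum to 360, so (4,2) = 85.
From row 4, 445 − (137 + 85 + 53 + 101) gives (4,5) = 69.
The remaining cell in row 5 is (5,5) = 445 − 320 = 125.
From main diagonal, 445 − (49 + 97 + 101 + 125) gives (2,2) = 73.
The remaining cell in row 2 is (2,5) = 445 − 388 = 57.
The remaining cell in column 2 is (3,2) = 445 − 316 = 129.
From column 5, 445 − (81 + 57 + 69 + 125) gives (3,5) = 113.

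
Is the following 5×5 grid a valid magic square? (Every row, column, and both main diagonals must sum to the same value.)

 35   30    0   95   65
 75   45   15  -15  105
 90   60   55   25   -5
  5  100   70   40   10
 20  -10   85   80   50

Yes

Row 1: 35 + 30 + 0 + 95 + 65 = 225.
Row 2: 75 + 45 + 15 + (-15) + 105 = 225.
Row 3: 90 + 60 + 55 + 25 + (-5) = 225.
Row 4: 5 + 100 + 70 + 40 + 10 = 225.
Row 5: 20 + (-10) + 85 + 80 + 50 = 225.
Column 1: 35 + 75 + 90 + 5 + 20 = 225.
Column 2: 30 + 45 + 60 + 100 + (-10) = 225.
Column 3: 0 + 15 + 55 + 70 + 85 = 225.
Column 4: 95 + (-15) + 25 + 40 + 80 = 225.
Column 5: 65 + 105 + (-5) + 10 + 50 = 225.
Main diagonal: 35 + 45 + 55 + 40 + 50 = 225.
Anti-diagonal: 65 + (-15) + 55 + 100 + 20 = 225.
All lines sum to 225.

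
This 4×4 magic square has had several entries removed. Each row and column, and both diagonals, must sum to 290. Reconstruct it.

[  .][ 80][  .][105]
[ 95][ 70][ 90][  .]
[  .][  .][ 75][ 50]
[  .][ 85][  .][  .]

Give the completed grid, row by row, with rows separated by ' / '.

45 80 60 105 / 95 70 90 35 / 110 55 75 50 / 40 85 65 100

Using row 2: 95 + 70 + 90 + ? → (2,4) = 290 − 255 = 35.
From column 2, 290 − (80 + 70 + 85) gives (3,2) = 55.
From column 4, 290 − (105 + 35 + 50) gives (4,4) = 100.
From main diagonal, 290 − (70 + 75 + 100) gives (1,1) = 45.
Using anti-diagonal: 105 + 90 + 55 + ? → (4,1) = 290 − 250 = 40.
From row 1, 290 − (45 + 80 + 105) gives (1,3) = 60.
The remaining cell in row 3 is (3,1) = 290 − 180 = 110.
Row 4 must total 290; the given cells sum to 225, so (4,3) = 65.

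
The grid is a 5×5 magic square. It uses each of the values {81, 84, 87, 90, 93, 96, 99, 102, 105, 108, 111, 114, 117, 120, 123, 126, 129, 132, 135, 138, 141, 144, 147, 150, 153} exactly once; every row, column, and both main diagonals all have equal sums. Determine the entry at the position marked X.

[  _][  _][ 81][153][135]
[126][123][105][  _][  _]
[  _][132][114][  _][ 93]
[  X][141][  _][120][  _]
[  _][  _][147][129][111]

84

The 25 entries sum to 2925, so each line sums to 2925/5 = 585.
The remaining cell in column 3 is (4,3) = 585 − 447 = 138.
Main diagonal must total 585; the given cells sum to 468, so (1,1) = 117.
The remaining cell in row 1 is (1,2) = 585 − 486 = 99.
From column 2, 585 − (99 + 123 + 132 + 141) gives (5,2) = 90.
Using row 5: 90 + 147 + 129 + 111 + ? → (5,1) = 585 − 477 = 108.
From anti-diagonal, 585 − (135 + 114 + 141 + 108) gives (2,4) = 87.
Using row 2: 126 + 123 + 105 + 87 + ? → (2,5) = 585 − 441 = 144.
The remaining cell in column 4 is (3,4) = 585 − 489 = 96.
The remaining cell in column 5 is (4,5) = 585 − 483 = 102.
Row 3 must total 585; the given cells sum to 435, so (3,1) = 150.
Row 4 must total 585; the given cells sum to 501, so (4,1) = 84.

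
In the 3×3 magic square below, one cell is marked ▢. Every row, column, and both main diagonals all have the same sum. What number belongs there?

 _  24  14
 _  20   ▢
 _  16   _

Column 2 is complete and sums to 60; that is the magic constant.
Row 1 needs 60; the known cells sum to 38, so (1,1) = 22.
Using main diagonal: 22 + 20 + ? → (3,3) = 60 − 42 = 18.
From anti-diagonal, 60 − (14 + 20) gives (3,1) = 26.
Column 1 must total 60; the given cells sum to 48, so (2,1) = 12.
Column 3 needs 60; the known cells sum to 32, so (2,3) = 28.

28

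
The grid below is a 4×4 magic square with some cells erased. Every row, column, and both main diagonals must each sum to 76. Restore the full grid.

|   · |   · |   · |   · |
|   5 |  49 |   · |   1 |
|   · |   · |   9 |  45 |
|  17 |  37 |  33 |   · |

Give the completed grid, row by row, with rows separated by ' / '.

29 -7 13 41 / 5 49 21 1 / 25 -3 9 45 / 17 37 33 -11

Row 2 must total 76; the given cells sum to 55, so (2,3) = 21.
Row 4 needs 76; the known cells sum to 87, so (4,4) = -11.
The remaining cell in column 3 is (1,3) = 76 − 63 = 13.
Column 4 must total 76; the given cells sum to 35, so (1,4) = 41.
The remaining cell in main diagonal is (1,1) = 76 − 47 = 29.
Anti-diagonal must total 76; the given cells sum to 79, so (3,2) = -3.
Row 1: 29 + 13 + 41 + ? = 76, so (1,2) = -7.
From row 3, 76 − (-3 + 9 + 45) gives (3,1) = 25.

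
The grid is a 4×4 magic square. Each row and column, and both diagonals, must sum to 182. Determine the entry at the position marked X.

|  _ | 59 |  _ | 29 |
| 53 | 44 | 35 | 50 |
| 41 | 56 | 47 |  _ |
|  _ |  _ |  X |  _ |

32

Row 3 needs 182; the known cells sum to 144, so (3,4) = 38.
Using column 2: 59 + 44 + 56 + ? → (4,2) = 182 − 159 = 23.
Column 4 needs 182; the known cells sum to 117, so (4,4) = 65.
Main diagonal needs 182; the known cells sum to 156, so (1,1) = 26.
Anti-diagonal: 29 + 35 + 56 + ? = 182, so (4,1) = 62.
From row 1, 182 − (26 + 59 + 29) gives (1,3) = 68.
Row 4: 62 + 23 + 65 + ? = 182, so (4,3) = 32.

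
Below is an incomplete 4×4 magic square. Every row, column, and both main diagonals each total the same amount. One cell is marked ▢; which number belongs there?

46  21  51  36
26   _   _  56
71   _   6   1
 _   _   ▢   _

66

Row 1 is complete and sums to 154; that is the magic constant.
The remaining cell in row 3 is (3,2) = 154 − 78 = 76.
Column 1 must total 154; the given cells sum to 143, so (4,1) = 11.
From column 4, 154 − (36 + 56 + 1) gives (4,4) = 61.
Using main diagonal: 46 + 6 + 61 + ? → (2,2) = 154 − 113 = 41.
Anti-diagonal needs 154; the known cells sum to 123, so (2,3) = 31.
The remaining cell in column 2 is (4,2) = 154 − 138 = 16.
Using column 3: 51 + 31 + 6 + ? → (4,3) = 154 − 88 = 66.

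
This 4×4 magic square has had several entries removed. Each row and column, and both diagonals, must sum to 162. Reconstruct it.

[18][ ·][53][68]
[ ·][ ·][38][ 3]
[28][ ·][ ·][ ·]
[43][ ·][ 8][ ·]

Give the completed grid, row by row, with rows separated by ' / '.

18 23 53 68 / 73 48 38 3 / 28 13 63 58 / 43 78 8 33

Row 1 must total 162; the given cells sum to 139, so (1,2) = 23.
Using column 1: 18 + 28 + 43 + ? → (2,1) = 162 − 89 = 73.
From column 3, 162 − (53 + 38 + 8) gives (3,3) = 63.
Anti-diagonal must total 162; the given cells sum to 149, so (3,2) = 13.
The remaining cell in row 2 is (2,2) = 162 − 114 = 48.
The remaining cell in row 3 is (3,4) = 162 − 104 = 58.
Using column 2: 23 + 48 + 13 + ? → (4,2) = 162 − 84 = 78.
Column 4 must total 162; the given cells sum to 129, so (4,4) = 33.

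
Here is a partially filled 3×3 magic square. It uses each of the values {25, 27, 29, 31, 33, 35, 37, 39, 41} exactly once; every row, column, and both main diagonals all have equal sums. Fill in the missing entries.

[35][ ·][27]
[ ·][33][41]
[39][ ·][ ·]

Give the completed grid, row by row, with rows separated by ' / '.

35 37 27 / 25 33 41 / 39 29 31

The 9 entries sum to 297, so each line sums to 297/3 = 99.
The remaining cell in row 1 is (1,2) = 99 − 62 = 37.
From row 2, 99 − (33 + 41) gives (2,1) = 25.
Column 2: 37 + 33 + ? = 99, so (3,2) = 29.
Using column 3: 27 + 41 + ? → (3,3) = 99 − 68 = 31.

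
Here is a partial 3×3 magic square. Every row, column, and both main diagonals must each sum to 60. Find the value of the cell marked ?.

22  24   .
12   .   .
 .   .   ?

18

Row 1: 22 + 24 + ? = 60, so (1,3) = 14.
From column 1, 60 − (22 + 12) gives (3,1) = 26.
Using anti-diagonal: 14 + 26 + ? → (2,2) = 60 − 40 = 20.
Row 2: 12 + 20 + ? = 60, so (2,3) = 28.
Column 2: 24 + 20 + ? = 60, so (3,2) = 16.
Column 3: 14 + 28 + ? = 60, so (3,3) = 18.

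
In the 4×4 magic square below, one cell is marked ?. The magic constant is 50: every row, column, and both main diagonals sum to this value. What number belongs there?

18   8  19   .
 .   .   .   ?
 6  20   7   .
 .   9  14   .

16

Row 1 must total 50; the given cells sum to 45, so (1,4) = 5.
Row 3: 6 + 20 + 7 + ? = 50, so (3,4) = 17.
Using column 2: 8 + 20 + 9 + ? → (2,2) = 50 − 37 = 13.
The remaining cell in column 3 is (2,3) = 50 − 40 = 10.
Main diagonal needs 50; the known cells sum to 38, so (4,4) = 12.
The remaining cell in anti-diagonal is (4,1) = 50 − 35 = 15.
Using column 1: 18 + 6 + 15 + ? → (2,1) = 50 − 39 = 11.
Column 4 needs 50; the known cells sum to 34, so (2,4) = 16.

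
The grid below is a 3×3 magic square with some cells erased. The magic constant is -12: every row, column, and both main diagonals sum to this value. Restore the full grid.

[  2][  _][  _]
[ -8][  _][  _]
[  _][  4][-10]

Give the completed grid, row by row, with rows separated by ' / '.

Row 3 needs -12; the known cells sum to -6, so (3,1) = -6.
The remaining cell in main diagonal is (2,2) = -12 − (-8) = -4.
The remaining cell in anti-diagonal is (1,3) = -12 − (-10) = -2.
Using row 1: 2 + (-2) + ? → (1,2) = -12 − 0 = -12.
Using row 2: -8 + (-4) + ? → (2,3) = -12 − (-12) = 0.

2 -12 -2 / -8 -4 0 / -6 4 -10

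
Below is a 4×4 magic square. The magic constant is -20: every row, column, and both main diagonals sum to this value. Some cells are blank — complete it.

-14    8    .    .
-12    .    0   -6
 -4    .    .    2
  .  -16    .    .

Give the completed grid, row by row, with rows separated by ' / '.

Using row 2: -12 + 0 + (-6) + ? → (2,2) = -20 − (-18) = -2.
The remaining cell in column 1 is (4,1) = -20 − (-30) = 10.
The remaining cell in column 2 is (3,2) = -20 − (-10) = -10.
Anti-diagonal: 0 + (-10) + 10 + ? = -20, so (1,4) = -20.
Row 1 must total -20; the given cells sum to -26, so (1,3) = 6.
Using row 3: -4 + (-10) + 2 + ? → (3,3) = -20 − (-12) = -8.
Column 3: 6 + 0 + (-8) + ? = -20, so (4,3) = -18.
Column 4: -20 + (-6) + 2 + ? = -20, so (4,4) = 4.

-14 8 6 -20 / -12 -2 0 -6 / -4 -10 -8 2 / 10 -16 -18 4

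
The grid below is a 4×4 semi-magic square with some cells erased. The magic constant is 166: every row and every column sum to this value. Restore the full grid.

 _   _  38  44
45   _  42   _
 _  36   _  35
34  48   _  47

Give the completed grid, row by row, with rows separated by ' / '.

The remaining cell in row 4 is (4,3) = 166 − 129 = 37.
From column 3, 166 − (38 + 42 + 37) gives (3,3) = 49.
Column 4 needs 166; the known cells sum to 126, so (2,4) = 40.
Row 2: 45 + 42 + 40 + ? = 166, so (2,2) = 39.
Row 3: 36 + 49 + 35 + ? = 166, so (3,1) = 46.
Using column 1: 45 + 46 + 34 + ? → (1,1) = 166 − 125 = 41.
Column 2 must total 166; the given cells sum to 123, so (1,2) = 43.

41 43 38 44 / 45 39 42 40 / 46 36 49 35 / 34 48 37 47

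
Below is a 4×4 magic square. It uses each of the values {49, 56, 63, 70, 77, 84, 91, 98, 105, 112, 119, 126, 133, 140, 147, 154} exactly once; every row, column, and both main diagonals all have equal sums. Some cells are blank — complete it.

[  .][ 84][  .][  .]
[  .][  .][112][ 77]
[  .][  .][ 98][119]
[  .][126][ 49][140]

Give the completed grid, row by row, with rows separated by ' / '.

105 84 147 70 / 154 63 112 77 / 56 133 98 119 / 91 126 49 140

The 16 entries sum to 1624, so each line sums to 1624/4 = 406.
Row 4 needs 406; the known cells sum to 315, so (4,1) = 91.
Column 3 needs 406; the known cells sum to 259, so (1,3) = 147.
Using column 4: 77 + 119 + 140 + ? → (1,4) = 406 − 336 = 70.
Anti-diagonal needs 406; the known cells sum to 273, so (3,2) = 133.
Row 1 needs 406; the known cells sum to 301, so (1,1) = 105.
The remaining cell in row 3 is (3,1) = 406 − 350 = 56.
Column 1 must total 406; the given cells sum to 252, so (2,1) = 154.
Column 2 must total 406; the given cells sum to 343, so (2,2) = 63.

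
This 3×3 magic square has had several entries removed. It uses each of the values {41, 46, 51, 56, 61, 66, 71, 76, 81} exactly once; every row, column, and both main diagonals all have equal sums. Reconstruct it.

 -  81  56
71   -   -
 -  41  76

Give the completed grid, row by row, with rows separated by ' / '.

The 9 entries sum to 549, so each line sums to 549/3 = 183.
The remaining cell in row 1 is (1,1) = 183 − 137 = 46.
Row 3 must total 183; the given cells sum to 117, so (3,1) = 66.
Column 2: 81 + 41 + ? = 183, so (2,2) = 61.
Column 3: 56 + 76 + ? = 183, so (2,3) = 51.

46 81 56 / 71 61 51 / 66 41 76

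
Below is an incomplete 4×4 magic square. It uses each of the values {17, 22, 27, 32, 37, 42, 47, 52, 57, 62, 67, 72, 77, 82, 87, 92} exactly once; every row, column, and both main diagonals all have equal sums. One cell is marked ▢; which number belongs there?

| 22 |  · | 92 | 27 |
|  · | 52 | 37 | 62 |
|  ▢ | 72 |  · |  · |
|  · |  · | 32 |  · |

47

The 16 entries sum to 872, so each line sums to 872/4 = 218.
Row 1 must total 218; the given cells sum to 141, so (1,2) = 77.
Row 2: 52 + 37 + 62 + ? = 218, so (2,1) = 67.
Column 2: 77 + 52 + 72 + ? = 218, so (4,2) = 17.
From column 3, 218 − (92 + 37 + 32) gives (3,3) = 57.
The remaining cell in main diagonal is (4,4) = 218 − 131 = 87.
Anti-diagonal: 27 + 37 + 72 + ? = 218, so (4,1) = 82.
Column 1: 22 + 67 + 82 + ? = 218, so (3,1) = 47.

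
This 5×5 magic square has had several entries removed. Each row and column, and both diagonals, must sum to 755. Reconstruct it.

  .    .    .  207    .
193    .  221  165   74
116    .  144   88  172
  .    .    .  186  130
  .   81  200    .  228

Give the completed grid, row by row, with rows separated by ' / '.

From row 2, 755 − (193 + 221 + 165 + 74) gives (2,2) = 102.
Row 3 needs 755; the known cells sum to 520, so (3,2) = 235.
Using column 4: 207 + 165 + 88 + 186 + ? → (5,4) = 755 − 646 = 109.
The remaining cell in column 5 is (1,5) = 755 − 604 = 151.
Main diagonal: 102 + 144 + 186 + 228 + ? = 755, so (1,1) = 95.
Row 5 must total 755; the given cells sum to 618, so (5,1) = 137.
Column 1: 95 + 193 + 116 + 137 + ? = 755, so (4,1) = 214.
Anti-diagonal must total 755; the given cells sum to 597, so (4,2) = 158.
Using row 4: 214 + 158 + 186 + 130 + ? → (4,3) = 755 − 688 = 67.
Column 2: 102 + 235 + 158 + 81 + ? = 755, so (1,2) = 179.
Using column 3: 221 + 144 + 67 + 200 + ? → (1,3) = 755 − 632 = 123.

95 179 123 207 151 / 193 102 221 165 74 / 116 235 144 88 172 / 214 158 67 186 130 / 137 81 200 109 228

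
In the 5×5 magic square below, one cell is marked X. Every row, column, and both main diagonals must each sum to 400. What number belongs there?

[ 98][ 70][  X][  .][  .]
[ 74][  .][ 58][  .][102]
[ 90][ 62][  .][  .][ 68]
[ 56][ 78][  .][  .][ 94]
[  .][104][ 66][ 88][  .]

92

The remaining cell in column 1 is (5,1) = 400 − 318 = 82.
From column 2, 400 − (70 + 62 + 78 + 104) gives (2,2) = 86.
Row 2: 74 + 86 + 58 + 102 + ? = 400, so (2,4) = 80.
Using row 5: 82 + 104 + 66 + 88 + ? → (5,5) = 400 − 340 = 60.
Column 5: 102 + 68 + 94 + 60 + ? = 400, so (1,5) = 76.
The remaining cell in anti-diagonal is (3,3) = 400 − 316 = 84.
Row 3: 90 + 62 + 84 + 68 + ? = 400, so (3,4) = 96.
Main diagonal: 98 + 86 + 84 + 60 + ? = 400, so (4,4) = 72.
Row 4 must total 400; the given cells sum to 300, so (4,3) = 100.
Column 3 needs 400; the known cells sum to 308, so (1,3) = 92.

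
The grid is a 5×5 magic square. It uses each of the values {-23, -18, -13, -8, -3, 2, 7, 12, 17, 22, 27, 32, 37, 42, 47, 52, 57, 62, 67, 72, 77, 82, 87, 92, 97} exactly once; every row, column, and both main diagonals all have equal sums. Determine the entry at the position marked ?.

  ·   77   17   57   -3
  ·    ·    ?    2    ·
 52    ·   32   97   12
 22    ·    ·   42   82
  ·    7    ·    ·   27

87

The 25 entries sum to 925, so each line sums to 925/5 = 185.
Row 1 needs 185; the known cells sum to 148, so (1,1) = 37.
Row 3 must total 185; the given cells sum to 193, so (3,2) = -8.
Using column 4: 57 + 2 + 97 + 42 + ? → (5,4) = 185 − 198 = -13.
Column 5 needs 185; the known cells sum to 118, so (2,5) = 67.
Main diagonal must total 185; the given cells sum to 138, so (2,2) = 47.
The remaining cell in column 2 is (4,2) = 185 − 123 = 62.
Anti-diagonal must total 185; the given cells sum to 93, so (5,1) = 92.
Row 4 must total 185; the given cells sum to 208, so (4,3) = -23.
Row 5 needs 185; the known cells sum to 113, so (5,3) = 72.
Column 1 must total 185; the given cells sum to 203, so (2,1) = -18.
Column 3: 17 + 32 + (-23) + 72 + ? = 185, so (2,3) = 87.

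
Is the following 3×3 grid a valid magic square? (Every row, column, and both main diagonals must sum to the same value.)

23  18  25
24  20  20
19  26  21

No — row 2 sums to 64 but column 1 sums to 66.

Row 1: 23 + 18 + 25 = 66.
Row 2: 24 + 20 + 20 = 64.
Row 3: 19 + 26 + 21 = 66.
Column 1: 23 + 24 + 19 = 66.
Column 2: 18 + 20 + 26 = 64.
Column 3: 25 + 20 + 21 = 66.
Main diagonal: 23 + 20 + 21 = 64.
Anti-diagonal: 25 + 20 + 19 = 64.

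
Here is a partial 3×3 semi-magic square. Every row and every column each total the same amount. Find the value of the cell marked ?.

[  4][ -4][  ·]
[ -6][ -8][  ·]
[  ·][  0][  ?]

-2

Column 2 is complete and sums to -12; that is the magic constant.
Row 1 needs -12; the known cells sum to 0, so (1,3) = -12.
From row 2, -12 − (-6 + (-8)) gives (2,3) = 2.
Column 1 needs -12; the known cells sum to -2, so (3,1) = -10.
From column 3, -12 − (-12 + 2) gives (3,3) = -2.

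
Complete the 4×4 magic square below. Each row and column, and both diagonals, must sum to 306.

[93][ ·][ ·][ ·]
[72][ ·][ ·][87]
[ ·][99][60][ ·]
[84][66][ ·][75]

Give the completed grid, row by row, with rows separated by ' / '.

Row 4 must total 306; the given cells sum to 225, so (4,3) = 81.
Using column 1: 93 + 72 + 84 + ? → (3,1) = 306 − 249 = 57.
The remaining cell in main diagonal is (2,2) = 306 − 228 = 78.
From row 2, 306 − (72 + 78 + 87) gives (2,3) = 69.
Row 3 needs 306; the known cells sum to 216, so (3,4) = 90.
The remaining cell in column 2 is (1,2) = 306 − 243 = 63.
Column 3: 69 + 60 + 81 + ? = 306, so (1,3) = 96.
Column 4 must total 306; the given cells sum to 252, so (1,4) = 54.

93 63 96 54 / 72 78 69 87 / 57 99 60 90 / 84 66 81 75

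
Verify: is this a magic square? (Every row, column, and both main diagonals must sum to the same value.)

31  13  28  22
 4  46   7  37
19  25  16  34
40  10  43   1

Row 1: 31 + 13 + 28 + 22 = 94.
Row 2: 4 + 46 + 7 + 37 = 94.
Row 3: 19 + 25 + 16 + 34 = 94.
Row 4: 40 + 10 + 43 + 1 = 94.
Column 1: 31 + 4 + 19 + 40 = 94.
Column 2: 13 + 46 + 25 + 10 = 94.
Column 3: 28 + 7 + 16 + 43 = 94.
Column 4: 22 + 37 + 34 + 1 = 94.
Main diagonal: 31 + 46 + 16 + 1 = 94.
Anti-diagonal: 22 + 7 + 25 + 40 = 94.
All lines sum to 94.

Yes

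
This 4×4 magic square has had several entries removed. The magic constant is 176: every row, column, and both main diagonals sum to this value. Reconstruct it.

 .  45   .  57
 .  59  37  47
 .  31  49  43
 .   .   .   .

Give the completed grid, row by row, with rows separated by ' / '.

39 45 35 57 / 33 59 37 47 / 53 31 49 43 / 51 41 55 29

Using row 2: 59 + 37 + 47 + ? → (2,1) = 176 − 143 = 33.
Row 3: 31 + 49 + 43 + ? = 176, so (3,1) = 53.
The remaining cell in column 2 is (4,2) = 176 − 135 = 41.
Column 4: 57 + 47 + 43 + ? = 176, so (4,4) = 29.
Using main diagonal: 59 + 49 + 29 + ? → (1,1) = 176 − 137 = 39.
Anti-diagonal: 57 + 37 + 31 + ? = 176, so (4,1) = 51.
Row 1: 39 + 45 + 57 + ? = 176, so (1,3) = 35.
Row 4 needs 176; the known cells sum to 121, so (4,3) = 55.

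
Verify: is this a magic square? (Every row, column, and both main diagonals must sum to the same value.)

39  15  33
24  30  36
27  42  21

No — main diagonal sums to 90 but column 2 sums to 87.

Row 1: 39 + 15 + 33 = 87.
Row 2: 24 + 30 + 36 = 90.
Row 3: 27 + 42 + 21 = 90.
Column 1: 39 + 24 + 27 = 90.
Column 2: 15 + 30 + 42 = 87.
Column 3: 33 + 36 + 21 = 90.
Main diagonal: 39 + 30 + 21 = 90.
Anti-diagonal: 33 + 30 + 27 = 90.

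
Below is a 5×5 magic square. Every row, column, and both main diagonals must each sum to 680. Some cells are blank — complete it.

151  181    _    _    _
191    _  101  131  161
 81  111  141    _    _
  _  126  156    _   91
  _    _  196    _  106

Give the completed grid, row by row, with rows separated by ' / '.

151 181 86 116 146 / 191 96 101 131 161 / 81 111 141 171 176 / 121 126 156 186 91 / 136 166 196 76 106

Row 2 must total 680; the given cells sum to 584, so (2,2) = 96.
Using column 2: 181 + 96 + 111 + 126 + ? → (5,2) = 680 − 514 = 166.
From column 3, 680 − (101 + 141 + 156 + 196) gives (1,3) = 86.
Using main diagonal: 151 + 96 + 141 + 106 + ? → (4,4) = 680 − 494 = 186.
Row 4: 126 + 156 + 186 + 91 + ? = 680, so (4,1) = 121.
Using column 1: 151 + 191 + 81 + 121 + ? → (5,1) = 680 − 544 = 136.
Anti-diagonal must total 680; the given cells sum to 534, so (1,5) = 146.
Row 1: 151 + 181 + 86 + 146 + ? = 680, so (1,4) = 116.
Row 5 must total 680; the given cells sum to 604, so (5,4) = 76.
Column 4: 116 + 131 + 186 + 76 + ? = 680, so (3,4) = 171.
From column 5, 680 − (146 + 161 + 91 + 106) gives (3,5) = 176.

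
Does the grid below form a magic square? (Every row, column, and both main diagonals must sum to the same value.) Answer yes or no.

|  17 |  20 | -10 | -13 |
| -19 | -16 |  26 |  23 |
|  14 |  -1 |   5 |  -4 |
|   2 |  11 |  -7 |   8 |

Yes

Row 1: 17 + 20 + (-10) + (-13) = 14.
Row 2: -19 + (-16) + 26 + 23 = 14.
Row 3: 14 + (-1) + 5 + (-4) = 14.
Row 4: 2 + 11 + (-7) + 8 = 14.
Column 1: 17 + (-19) + 14 + 2 = 14.
Column 2: 20 + (-16) + (-1) + 11 = 14.
Column 3: -10 + 26 + 5 + (-7) = 14.
Column 4: -13 + 23 + (-4) + 8 = 14.
Main diagonal: 17 + (-16) + 5 + 8 = 14.
Anti-diagonal: -13 + 26 + (-1) + 2 = 14.
All lines sum to 14.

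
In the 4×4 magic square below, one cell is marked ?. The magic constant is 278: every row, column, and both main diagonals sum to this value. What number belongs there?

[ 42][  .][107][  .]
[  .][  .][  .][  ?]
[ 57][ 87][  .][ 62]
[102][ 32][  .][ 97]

82

The remaining cell in row 3 is (3,3) = 278 − 206 = 72.
Row 4 must total 278; the given cells sum to 231, so (4,3) = 47.
From column 1, 278 − (42 + 57 + 102) gives (2,1) = 77.
Column 3 needs 278; the known cells sum to 226, so (2,3) = 52.
Main diagonal needs 278; the known cells sum to 211, so (2,2) = 67.
Using anti-diagonal: 52 + 87 + 102 + ? → (1,4) = 278 − 241 = 37.
Row 1 needs 278; the known cells sum to 186, so (1,2) = 92.
Row 2: 77 + 67 + 52 + ? = 278, so (2,4) = 82.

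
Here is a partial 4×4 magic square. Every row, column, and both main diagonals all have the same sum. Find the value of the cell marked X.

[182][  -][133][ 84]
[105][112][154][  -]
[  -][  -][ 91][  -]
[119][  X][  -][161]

Main diagonal is complete and sums to 546; that is the magic constant.
Using row 1: 182 + 133 + 84 + ? → (1,2) = 546 − 399 = 147.
Row 2 must total 546; the given cells sum to 371, so (2,4) = 175.
From column 1, 546 − (182 + 105 + 119) gives (3,1) = 140.
The remaining cell in column 3 is (4,3) = 546 − 378 = 168.
From column 4, 546 − (84 + 175 + 161) gives (3,4) = 126.
From anti-diagonal, 546 − (84 + 154 + 119) gives (3,2) = 189.
Row 4 must total 546; the given cells sum to 448, so (4,2) = 98.

98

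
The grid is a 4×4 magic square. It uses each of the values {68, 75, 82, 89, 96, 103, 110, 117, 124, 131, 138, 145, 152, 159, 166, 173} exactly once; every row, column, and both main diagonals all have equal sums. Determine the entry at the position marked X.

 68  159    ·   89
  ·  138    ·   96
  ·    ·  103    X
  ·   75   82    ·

The 16 entries sum to 1928, so each line sums to 1928/4 = 482.
Using row 1: 68 + 159 + 89 + ? → (1,3) = 482 − 316 = 166.
Using column 2: 159 + 138 + 75 + ? → (3,2) = 482 − 372 = 110.
Column 3: 166 + 103 + 82 + ? = 482, so (2,3) = 131.
The remaining cell in main diagonal is (4,4) = 482 − 309 = 173.
Anti-diagonal needs 482; the known cells sum to 330, so (4,1) = 152.
Row 2: 138 + 131 + 96 + ? = 482, so (2,1) = 117.
Column 1 needs 482; the known cells sum to 337, so (3,1) = 145.
Column 4 needs 482; the known cells sum to 358, so (3,4) = 124.

124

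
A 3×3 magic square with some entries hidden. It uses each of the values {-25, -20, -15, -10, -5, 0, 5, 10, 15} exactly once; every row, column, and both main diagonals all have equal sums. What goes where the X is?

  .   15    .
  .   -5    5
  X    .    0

The 9 entries sum to -45, so each line sums to -45/3 = -15.
From row 2, -15 − (-5 + 5) gives (2,1) = -15.
Column 2 must total -15; the given cells sum to 10, so (3,2) = -25.
From column 3, -15 − (5 + 0) gives (1,3) = -20.
The remaining cell in main diagonal is (1,1) = -15 − (-5) = -10.
Anti-diagonal needs -15; the known cells sum to -25, so (3,1) = 10.

10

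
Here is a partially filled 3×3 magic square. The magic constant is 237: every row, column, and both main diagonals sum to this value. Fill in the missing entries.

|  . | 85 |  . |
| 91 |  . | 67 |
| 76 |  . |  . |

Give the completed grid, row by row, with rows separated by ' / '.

70 85 82 / 91 79 67 / 76 73 88

The remaining cell in row 2 is (2,2) = 237 − 158 = 79.
Column 1 must total 237; the given cells sum to 167, so (1,1) = 70.
From column 2, 237 − (85 + 79) gives (3,2) = 73.
Main diagonal: 70 + 79 + ? = 237, so (3,3) = 88.
Anti-diagonal must total 237; the given cells sum to 155, so (1,3) = 82.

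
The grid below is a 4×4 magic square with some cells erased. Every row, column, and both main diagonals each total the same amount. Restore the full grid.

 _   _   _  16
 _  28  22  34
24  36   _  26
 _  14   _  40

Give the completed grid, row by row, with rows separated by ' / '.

18 38 44 16 / 32 28 22 34 / 24 36 30 26 / 42 14 20 40

Column 4 is already complete: 16 + 34 + 26 + 40 = 116, so that is the magic constant.
Row 2 needs 116; the known cells sum to 84, so (2,1) = 32.
Row 3 needs 116; the known cells sum to 86, so (3,3) = 30.
The remaining cell in column 2 is (1,2) = 116 − 78 = 38.
The remaining cell in main diagonal is (1,1) = 116 − 98 = 18.
Anti-diagonal needs 116; the known cells sum to 74, so (4,1) = 42.
Row 1 needs 116; the known cells sum to 72, so (1,3) = 44.
Row 4 must total 116; the given cells sum to 96, so (4,3) = 20.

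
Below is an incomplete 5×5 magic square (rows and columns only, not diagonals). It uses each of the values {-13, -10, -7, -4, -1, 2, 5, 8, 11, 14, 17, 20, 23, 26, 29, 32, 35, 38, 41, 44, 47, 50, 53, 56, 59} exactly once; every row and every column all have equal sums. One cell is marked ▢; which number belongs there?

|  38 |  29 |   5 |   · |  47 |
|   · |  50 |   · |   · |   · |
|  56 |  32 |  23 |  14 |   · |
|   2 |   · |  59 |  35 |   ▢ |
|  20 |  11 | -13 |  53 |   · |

26

The 25 entries sum to 575, so each line sums to 575/5 = 115.
The remaining cell in row 1 is (1,4) = 115 − 119 = -4.
Using row 3: 56 + 32 + 23 + 14 + ? → (3,5) = 115 − 125 = -10.
Row 5 needs 115; the known cells sum to 71, so (5,5) = 44.
Column 1: 38 + 56 + 2 + 20 + ? = 115, so (2,1) = -1.
Column 2 must total 115; the given cells sum to 122, so (4,2) = -7.
From column 3, 115 − (5 + 23 + 59 + (-13)) gives (2,3) = 41.
Column 4 must total 115; the given cells sum to 98, so (2,4) = 17.
Row 2 must total 115; the given cells sum to 107, so (2,5) = 8.
Row 4 needs 115; the known cells sum to 89, so (4,5) = 26.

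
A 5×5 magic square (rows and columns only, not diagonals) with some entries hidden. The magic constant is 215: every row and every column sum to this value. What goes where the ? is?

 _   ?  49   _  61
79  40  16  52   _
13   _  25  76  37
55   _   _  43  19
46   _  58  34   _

73

Using row 2: 79 + 40 + 16 + 52 + ? → (2,5) = 215 − 187 = 28.
Row 3: 13 + 25 + 76 + 37 + ? = 215, so (3,2) = 64.
Using column 1: 79 + 13 + 55 + 46 + ? → (1,1) = 215 − 193 = 22.
Using column 3: 49 + 16 + 25 + 58 + ? → (4,3) = 215 − 148 = 67.
Column 4 must total 215; the given cells sum to 205, so (1,4) = 10.
Column 5: 61 + 28 + 37 + 19 + ? = 215, so (5,5) = 70.
Row 1 must total 215; the given cells sum to 142, so (1,2) = 73.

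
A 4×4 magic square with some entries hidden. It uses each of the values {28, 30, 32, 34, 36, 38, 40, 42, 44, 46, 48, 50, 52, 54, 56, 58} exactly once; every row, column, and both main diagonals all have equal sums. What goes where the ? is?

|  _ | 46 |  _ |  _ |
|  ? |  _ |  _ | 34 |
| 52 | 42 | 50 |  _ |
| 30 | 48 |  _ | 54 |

58

The 16 entries sum to 688, so each line sums to 688/4 = 172.
Row 3 needs 172; the known cells sum to 144, so (3,4) = 28.
Row 4 must total 172; the given cells sum to 132, so (4,3) = 40.
Column 2: 46 + 42 + 48 + ? = 172, so (2,2) = 36.
The remaining cell in column 4 is (1,4) = 172 − 116 = 56.
Main diagonal needs 172; the known cells sum to 140, so (1,1) = 32.
From anti-diagonal, 172 − (56 + 42 + 30) gives (2,3) = 44.
Row 1: 32 + 46 + 56 + ? = 172, so (1,3) = 38.
Row 2: 36 + 44 + 34 + ? = 172, so (2,1) = 58.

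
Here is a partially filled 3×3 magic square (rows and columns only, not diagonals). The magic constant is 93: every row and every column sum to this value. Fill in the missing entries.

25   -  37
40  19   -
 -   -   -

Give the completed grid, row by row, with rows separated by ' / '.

The remaining cell in row 1 is (1,2) = 93 − 62 = 31.
Using row 2: 40 + 19 + ? → (2,3) = 93 − 59 = 34.
Column 1 must total 93; the given cells sum to 65, so (3,1) = 28.
Using column 2: 31 + 19 + ? → (3,2) = 93 − 50 = 43.
Column 3: 37 + 34 + ? = 93, so (3,3) = 22.

25 31 37 / 40 19 34 / 28 43 22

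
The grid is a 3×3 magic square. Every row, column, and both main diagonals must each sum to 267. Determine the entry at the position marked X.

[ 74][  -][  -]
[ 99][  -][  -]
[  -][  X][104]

69

The remaining cell in column 1 is (3,1) = 267 − 173 = 94.
Main diagonal needs 267; the known cells sum to 178, so (2,2) = 89.
The remaining cell in anti-diagonal is (1,3) = 267 − 183 = 84.
The remaining cell in row 1 is (1,2) = 267 − 158 = 109.
Row 2: 99 + 89 + ? = 267, so (2,3) = 79.
Using row 3: 94 + 104 + ? → (3,2) = 267 − 198 = 69.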